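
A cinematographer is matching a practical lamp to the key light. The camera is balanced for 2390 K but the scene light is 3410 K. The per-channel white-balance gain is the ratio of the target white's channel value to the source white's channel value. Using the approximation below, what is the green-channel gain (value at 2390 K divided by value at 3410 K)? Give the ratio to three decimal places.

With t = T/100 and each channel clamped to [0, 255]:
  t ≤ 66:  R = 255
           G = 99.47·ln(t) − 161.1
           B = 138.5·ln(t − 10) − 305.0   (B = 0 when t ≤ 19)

At 3410 K (t = 34.1):
  G = 99.47·ln 34.1 − 161.1 = 99.47·3.5293 − 161.1 = 189.959.
At 2390 K (t = 23.9):
  G = 99.47·ln 23.9 − 161.1 = 99.47·3.1739 − 161.1 = 154.606.
Gain = 154.606 / 189.959 = 0.8139 → 0.814.

0.814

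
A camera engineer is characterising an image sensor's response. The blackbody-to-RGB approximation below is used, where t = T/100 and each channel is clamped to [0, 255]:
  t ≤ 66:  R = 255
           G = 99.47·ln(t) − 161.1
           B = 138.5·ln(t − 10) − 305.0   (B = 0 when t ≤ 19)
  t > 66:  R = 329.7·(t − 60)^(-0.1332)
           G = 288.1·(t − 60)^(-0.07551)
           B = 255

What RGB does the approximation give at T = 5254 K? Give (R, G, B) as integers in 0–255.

t = 5254/100 = 52.54; the t ≤ 66 branch applies.
R = 255 by definition for t ≤ 66.
G = 99.47·ln 52.54 − 161.1 = 99.47·3.9616 − 161.1 = 232.958.
B = 138.5·ln(52.54 − 10) − 305.0 = 138.5·ln 42.54 − 305.0 = 138.5·3.7504 − 305.0 = 214.437.
Rounded: (255, 233, 214).

(255, 233, 214)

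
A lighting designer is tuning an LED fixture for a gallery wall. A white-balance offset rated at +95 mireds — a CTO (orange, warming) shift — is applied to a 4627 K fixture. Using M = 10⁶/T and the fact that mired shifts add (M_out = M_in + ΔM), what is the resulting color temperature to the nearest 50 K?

M_in = 10⁶/4627 = 216.12 mireds.
M_out = 216.12 + (+95) = 311.12 mireds.
T_out = 10⁶/311.12 = 3214.2 K → 3200 K.

3200 K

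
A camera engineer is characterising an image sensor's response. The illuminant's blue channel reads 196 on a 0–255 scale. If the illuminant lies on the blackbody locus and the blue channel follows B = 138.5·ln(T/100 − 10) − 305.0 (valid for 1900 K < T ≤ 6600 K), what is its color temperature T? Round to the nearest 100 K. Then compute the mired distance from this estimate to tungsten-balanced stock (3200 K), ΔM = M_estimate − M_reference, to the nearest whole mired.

ln(t − 10) = (196 + 305.0) / 138.5 = 3.6173.
t − 10 = e^3.6173 = 37.238, so t = 47.238.
T = 100·t = 4724 K → 4700 K to the nearest 100 K.
M_estimate = 10⁶/4700 = 212.77; M_reference = 10⁶/3200 = 312.50.
ΔM = 212.77 − 312.50 = -99.73 → -100 mireds.

-100 mireds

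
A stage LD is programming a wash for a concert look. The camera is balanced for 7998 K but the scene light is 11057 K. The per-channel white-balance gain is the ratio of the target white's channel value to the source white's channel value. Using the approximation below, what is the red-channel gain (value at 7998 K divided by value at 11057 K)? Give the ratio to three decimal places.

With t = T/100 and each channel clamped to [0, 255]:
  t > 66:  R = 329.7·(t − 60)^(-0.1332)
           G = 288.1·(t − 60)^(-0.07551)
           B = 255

1.132

At 11057 K (t = 110.57):
  R = 329.7·(110.57 − 60)^(-0.1332) = 329.7·50.57^(-0.1332) = 329.7·0.59298 = 195.506.
At 7998 K (t = 79.98):
  R = 329.7·(79.98 − 60)^(-0.1332) = 329.7·19.98^(-0.1332) = 329.7·0.67106 = 221.248.
Gain = 221.248 / 195.506 = 1.1317 → 1.132.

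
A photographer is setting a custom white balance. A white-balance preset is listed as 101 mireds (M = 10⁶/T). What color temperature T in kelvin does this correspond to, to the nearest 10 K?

T = 10⁶ / 101 = 9900.99 K → 9900 K.

9900 K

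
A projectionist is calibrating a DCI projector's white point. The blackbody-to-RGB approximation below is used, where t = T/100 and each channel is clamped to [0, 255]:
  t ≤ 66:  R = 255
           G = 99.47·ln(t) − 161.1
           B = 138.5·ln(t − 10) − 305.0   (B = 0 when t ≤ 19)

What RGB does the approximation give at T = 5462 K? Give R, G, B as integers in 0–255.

t = 5462/100 = 54.62; the t ≤ 66 branch applies.
R = 255 by definition for t ≤ 66.
G = 99.47·ln 54.62 − 161.1 = 99.47·4.0004 − 161.1 = 236.820.
B = 138.5·ln(54.62 − 10) − 305.0 = 138.5·ln 44.62 − 305.0 = 138.5·3.7982 − 305.0 = 221.048.
Rounded: (255, 237, 221).

R=255, G=237, B=221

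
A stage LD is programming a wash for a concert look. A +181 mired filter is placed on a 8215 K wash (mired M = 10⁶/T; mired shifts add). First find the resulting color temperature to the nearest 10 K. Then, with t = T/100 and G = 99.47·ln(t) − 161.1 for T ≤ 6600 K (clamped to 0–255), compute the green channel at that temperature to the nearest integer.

M_in = 10⁶/8215 = 121.73; M_out = 121.73 + (+181) = 302.73.
T_out = 10⁶/302.73 = 3303.3 K → 3300 K; t = 33.
G = 99.47·ln 33 − 161.1 = 99.47·3.4965 − 161.1 = 186.698.
Rounded: 187.

187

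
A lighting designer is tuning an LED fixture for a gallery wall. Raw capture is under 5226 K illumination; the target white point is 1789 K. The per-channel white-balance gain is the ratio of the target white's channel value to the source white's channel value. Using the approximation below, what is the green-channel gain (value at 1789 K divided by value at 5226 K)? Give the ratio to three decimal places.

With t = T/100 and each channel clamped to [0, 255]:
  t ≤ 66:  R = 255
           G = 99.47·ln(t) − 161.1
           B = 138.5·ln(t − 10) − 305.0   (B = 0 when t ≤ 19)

At 5226 K (t = 52.26):
  G = 99.47·ln 52.26 − 161.1 = 99.47·3.9562 − 161.1 = 232.426.
At 1789 K (t = 17.89):
  G = 99.47·ln 17.89 − 161.1 = 99.47·2.8842 − 161.1 = 125.796.
Gain = 125.796 / 232.426 = 0.5412 → 0.541.

0.541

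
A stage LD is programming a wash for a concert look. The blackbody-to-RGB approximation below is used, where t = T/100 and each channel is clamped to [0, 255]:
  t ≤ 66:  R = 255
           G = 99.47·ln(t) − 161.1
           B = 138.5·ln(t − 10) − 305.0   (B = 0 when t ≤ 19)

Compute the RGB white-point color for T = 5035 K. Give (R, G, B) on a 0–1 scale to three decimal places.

(1.000, 0.897, 0.812)

t = 5035/100 = 50.35; the t ≤ 66 branch applies.
R = 255 by definition for t ≤ 66.
G = 99.47·ln 50.35 − 161.1 = 99.47·3.9190 − 161.1 = 228.723.
B = 138.5·ln(50.35 − 10) − 305.0 = 138.5·ln 40.35 − 305.0 = 138.5·3.6976 − 305.0 = 207.116.
Dividing each by 255: (1.0000, 0.8970, 0.8122) → (1.000, 0.897, 0.812).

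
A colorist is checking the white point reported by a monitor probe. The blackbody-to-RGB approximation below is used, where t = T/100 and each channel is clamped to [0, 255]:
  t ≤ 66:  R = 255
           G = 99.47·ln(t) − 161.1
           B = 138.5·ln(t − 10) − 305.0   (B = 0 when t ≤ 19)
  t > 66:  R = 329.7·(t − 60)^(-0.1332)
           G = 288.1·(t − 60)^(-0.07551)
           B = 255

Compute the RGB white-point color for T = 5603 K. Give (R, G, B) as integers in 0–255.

t = 5603/100 = 56.03; the t ≤ 66 branch applies.
R = 255 by definition for t ≤ 66.
G = 99.47·ln 56.03 − 161.1 = 99.47·4.0259 − 161.1 = 239.355.
B = 138.5·ln(56.03 − 10) − 305.0 = 138.5·ln 46.03 − 305.0 = 138.5·3.8293 − 305.0 = 225.357.
Rounded: (255, 239, 225).

(255, 239, 225)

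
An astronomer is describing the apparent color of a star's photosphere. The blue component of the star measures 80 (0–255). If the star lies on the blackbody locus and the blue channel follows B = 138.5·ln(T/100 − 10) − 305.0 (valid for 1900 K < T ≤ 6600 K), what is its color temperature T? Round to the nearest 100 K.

2600 K

ln(t − 10) = (80 + 305.0) / 138.5 = 2.7798.
t − 10 = e^2.7798 = 16.116, so t = 26.116.
T = 100·t = 2612 K → 2600 K to the nearest 100 K.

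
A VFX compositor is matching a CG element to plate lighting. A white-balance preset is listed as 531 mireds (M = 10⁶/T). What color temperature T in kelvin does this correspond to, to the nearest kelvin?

T = 10⁶ / 531 = 1883.24 K → 1883 K.

1883 K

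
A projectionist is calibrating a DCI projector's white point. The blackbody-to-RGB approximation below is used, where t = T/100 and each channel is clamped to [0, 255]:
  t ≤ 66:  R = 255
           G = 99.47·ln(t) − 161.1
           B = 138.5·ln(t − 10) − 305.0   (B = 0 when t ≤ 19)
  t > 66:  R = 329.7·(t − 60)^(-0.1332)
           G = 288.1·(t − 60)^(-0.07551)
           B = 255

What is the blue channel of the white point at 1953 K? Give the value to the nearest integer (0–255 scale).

t = 1953/100 = 19.53; the t ≤ 66 branch applies.
B = 138.5·ln(19.53 − 10) − 305.0 = 138.5·ln 9.53 − 305.0 = 138.5·2.2544 − 305.0 = 7.241.
Rounded: 7.

7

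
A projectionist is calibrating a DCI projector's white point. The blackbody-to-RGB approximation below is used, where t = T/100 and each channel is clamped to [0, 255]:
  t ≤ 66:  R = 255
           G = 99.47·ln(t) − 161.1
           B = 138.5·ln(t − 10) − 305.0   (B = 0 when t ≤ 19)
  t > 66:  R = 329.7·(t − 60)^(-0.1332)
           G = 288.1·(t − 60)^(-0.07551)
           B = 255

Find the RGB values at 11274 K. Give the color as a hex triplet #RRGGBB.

t = 11274/100 = 112.74; the t > 66 branch applies.
R = 329.7·(112.74 − 60)^(-0.1332) = 329.7·52.74^(-0.1332) = 329.7·0.58967 = 194.415.
G = 288.1·(112.74 − 60)^(-0.07551) = 288.1·52.74^(-0.07551) = 288.1·0.74124 = 213.552.
B = 255 by definition for t > 66.
Rounded: (194, 214, 255).
In hex: #C2D6FF.

#C2D6FF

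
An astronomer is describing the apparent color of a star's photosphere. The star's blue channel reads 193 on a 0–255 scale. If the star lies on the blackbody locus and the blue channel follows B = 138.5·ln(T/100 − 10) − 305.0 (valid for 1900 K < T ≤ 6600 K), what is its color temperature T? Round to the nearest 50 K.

4650 K

ln(t − 10) = (193 + 305.0) / 138.5 = 3.5957.
t − 10 = e^3.5957 = 36.440, so t = 46.440.
T = 100·t = 4644 K → 4650 K to the nearest 50 K.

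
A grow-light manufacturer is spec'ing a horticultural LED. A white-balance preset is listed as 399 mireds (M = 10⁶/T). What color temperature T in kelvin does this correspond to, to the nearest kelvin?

T = 10⁶ / 399 = 2506.27 K → 2506 K.

2506 K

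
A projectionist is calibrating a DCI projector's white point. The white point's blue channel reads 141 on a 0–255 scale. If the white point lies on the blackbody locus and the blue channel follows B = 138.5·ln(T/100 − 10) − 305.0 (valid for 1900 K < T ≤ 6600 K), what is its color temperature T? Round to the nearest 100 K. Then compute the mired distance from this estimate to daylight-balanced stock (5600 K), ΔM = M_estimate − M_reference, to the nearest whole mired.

+107 mireds

ln(t − 10) = (141 + 305.0) / 138.5 = 3.2202.
t − 10 = e^3.2202 = 25.034, so t = 35.034.
T = 100·t = 3503 K → 3500 K to the nearest 100 K.
M_estimate = 10⁶/3500 = 285.71; M_reference = 10⁶/5600 = 178.57.
ΔM = 285.71 − 178.57 = 107.14 → +107 mireds.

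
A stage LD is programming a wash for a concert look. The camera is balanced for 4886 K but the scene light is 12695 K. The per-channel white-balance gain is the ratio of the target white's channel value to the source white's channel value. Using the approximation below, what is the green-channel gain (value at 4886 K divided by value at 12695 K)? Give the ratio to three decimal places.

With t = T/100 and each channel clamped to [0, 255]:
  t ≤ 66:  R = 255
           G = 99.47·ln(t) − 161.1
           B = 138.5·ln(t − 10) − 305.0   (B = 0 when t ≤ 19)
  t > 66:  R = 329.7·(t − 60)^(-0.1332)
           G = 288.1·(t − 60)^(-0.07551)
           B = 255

1.076

At 12695 K (t = 126.95):
  G = 288.1·(126.95 − 60)^(-0.07551) = 288.1·66.95^(-0.07551) = 288.1·0.72801 = 209.740.
At 4886 K (t = 48.86):
  G = 99.47·ln 48.86 − 161.1 = 99.47·3.8890 − 161.1 = 225.735.
Gain = 225.735 / 209.740 = 1.0763 → 1.076.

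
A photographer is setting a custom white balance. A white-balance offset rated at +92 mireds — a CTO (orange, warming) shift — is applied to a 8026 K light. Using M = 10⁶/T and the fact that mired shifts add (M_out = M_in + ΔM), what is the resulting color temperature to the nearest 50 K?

4600 K

M_in = 10⁶/8026 = 124.60 mireds.
M_out = 124.60 + (+92) = 216.60 mireds.
T_out = 10⁶/216.60 = 4616.9 K → 4600 K.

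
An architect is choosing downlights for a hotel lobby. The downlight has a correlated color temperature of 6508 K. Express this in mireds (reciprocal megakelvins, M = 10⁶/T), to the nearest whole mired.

154 mireds

M = 10⁶ / 6508 = 153.657 → 154 mireds.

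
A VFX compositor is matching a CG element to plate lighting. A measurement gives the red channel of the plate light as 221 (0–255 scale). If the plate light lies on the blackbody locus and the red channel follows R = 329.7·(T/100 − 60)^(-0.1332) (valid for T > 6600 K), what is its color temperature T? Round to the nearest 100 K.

(t − 60)^(-0.1332) = 221/329.7 = 0.67031.
t − 60 = 0.67031^(1/-0.1332) = 0.67031^(-7.508) = 20.149, so t = 80.149.
T = 100·t = 8015 K → 8000 K to the nearest 100 K.

8000 K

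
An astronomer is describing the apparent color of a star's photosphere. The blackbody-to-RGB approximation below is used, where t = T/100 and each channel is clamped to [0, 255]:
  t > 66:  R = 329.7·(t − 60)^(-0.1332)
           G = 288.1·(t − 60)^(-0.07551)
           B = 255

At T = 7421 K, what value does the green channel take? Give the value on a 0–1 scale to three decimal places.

0.925

t = 7421/100 = 74.21; the t > 66 branch applies.
G = 288.1·(74.21 − 60)^(-0.07551) = 288.1·14.21^(-0.07551) = 288.1·0.81840 = 235.782.
On a 0–1 scale: 235.782/255 = 0.9246 → 0.925.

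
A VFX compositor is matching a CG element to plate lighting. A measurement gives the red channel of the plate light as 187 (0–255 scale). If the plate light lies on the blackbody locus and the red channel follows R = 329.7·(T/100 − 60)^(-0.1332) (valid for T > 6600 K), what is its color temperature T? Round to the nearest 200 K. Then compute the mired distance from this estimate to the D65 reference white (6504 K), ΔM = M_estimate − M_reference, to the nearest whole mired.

(t − 60)^(-0.1332) = 187/329.7 = 0.56718.
t − 60 = 0.56718^(1/-0.1332) = 0.56718^(-7.508) = 70.620, so t = 130.620.
T = 100·t = 13062 K → 13000 K to the nearest 200 K.
M_estimate = 10⁶/13000 = 76.92; M_reference = 10⁶/6504 = 153.75.
ΔM = 76.92 − 153.75 = -76.83 → -77 mireds.

-77 mireds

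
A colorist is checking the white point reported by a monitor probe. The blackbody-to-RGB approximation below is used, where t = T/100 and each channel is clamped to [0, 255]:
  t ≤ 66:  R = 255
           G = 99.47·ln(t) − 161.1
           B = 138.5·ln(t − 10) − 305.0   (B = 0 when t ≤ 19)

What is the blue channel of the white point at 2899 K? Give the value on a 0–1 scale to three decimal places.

0.403

t = 2899/100 = 28.99; the t ≤ 66 branch applies.
B = 138.5·ln(28.99 − 10) − 305.0 = 138.5·ln 18.99 − 305.0 = 138.5·2.9439 − 305.0 = 102.732.
On a 0–1 scale: 102.732/255 = 0.4029 → 0.403.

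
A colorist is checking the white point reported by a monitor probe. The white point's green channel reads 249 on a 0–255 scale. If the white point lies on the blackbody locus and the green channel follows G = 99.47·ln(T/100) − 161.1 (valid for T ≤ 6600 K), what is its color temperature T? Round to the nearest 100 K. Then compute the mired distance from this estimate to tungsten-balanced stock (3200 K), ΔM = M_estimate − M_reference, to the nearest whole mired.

ln t = (249 + 161.1) / 99.47 = 4.1229.
t = e^4.1229 = 61.735.
T = 100·t = 6174 K → 6200 K to the nearest 100 K.
M_estimate = 10⁶/6200 = 161.29; M_reference = 10⁶/3200 = 312.50.
ΔM = 161.29 − 312.50 = -151.21 → -151 mireds.

-151 mireds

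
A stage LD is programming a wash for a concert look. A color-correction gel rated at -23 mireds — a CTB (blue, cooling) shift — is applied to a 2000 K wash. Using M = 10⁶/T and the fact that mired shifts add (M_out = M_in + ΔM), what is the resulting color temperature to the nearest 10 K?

M_in = 10⁶/2000 = 500.00 mireds.
M_out = 500.00 + (-23) = 477.00 mireds.
T_out = 10⁶/477.00 = 2096.4 K → 2100 K.

2100 K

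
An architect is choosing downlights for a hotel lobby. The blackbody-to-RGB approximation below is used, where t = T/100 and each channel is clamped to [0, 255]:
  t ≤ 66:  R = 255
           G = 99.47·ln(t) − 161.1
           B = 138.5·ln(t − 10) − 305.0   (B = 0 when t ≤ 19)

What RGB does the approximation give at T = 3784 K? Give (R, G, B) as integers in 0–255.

t = 3784/100 = 37.84; the t ≤ 66 branch applies.
R = 255 by definition for t ≤ 66.
G = 99.47·ln 37.84 − 161.1 = 99.47·3.6334 − 161.1 = 200.311.
B = 138.5·ln(37.84 − 10) − 305.0 = 138.5·ln 27.84 − 305.0 = 138.5·3.3265 − 305.0 = 155.717.
Rounded: (255, 200, 156).

(255, 200, 156)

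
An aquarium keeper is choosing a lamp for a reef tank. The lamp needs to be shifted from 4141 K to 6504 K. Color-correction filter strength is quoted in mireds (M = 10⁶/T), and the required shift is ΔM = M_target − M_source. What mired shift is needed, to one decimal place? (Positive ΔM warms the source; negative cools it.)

-87.7 mireds

M_source = 10⁶/4141 = 241.488; M_target = 10⁶/6504 = 153.752.
ΔM = 153.752 − 241.488 = -87.736 → -87.7 mireds, a cooling shift.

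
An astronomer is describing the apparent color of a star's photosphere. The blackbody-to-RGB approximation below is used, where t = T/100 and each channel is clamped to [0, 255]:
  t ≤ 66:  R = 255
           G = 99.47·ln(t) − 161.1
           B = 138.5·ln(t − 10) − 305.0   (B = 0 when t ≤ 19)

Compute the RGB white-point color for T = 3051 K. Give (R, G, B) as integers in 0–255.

(255, 179, 113)

t = 3051/100 = 30.51; the t ≤ 66 branch applies.
R = 255 by definition for t ≤ 66.
G = 99.47·ln 30.51 − 161.1 = 99.47·3.4181 − 161.1 = 178.894.
B = 138.5·ln(30.51 − 10) − 305.0 = 138.5·ln 20.51 − 305.0 = 138.5·3.0209 − 305.0 = 113.396.
Rounded: (255, 179, 113).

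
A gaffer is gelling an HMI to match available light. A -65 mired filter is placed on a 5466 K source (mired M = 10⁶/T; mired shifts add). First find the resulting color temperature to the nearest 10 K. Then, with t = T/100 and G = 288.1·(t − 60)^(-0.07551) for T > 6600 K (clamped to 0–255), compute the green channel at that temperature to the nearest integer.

M_in = 10⁶/5466 = 182.95; M_out = 182.95 + (-65) = 117.95.
T_out = 10⁶/117.95 = 8478.2 K → 8480 K; t = 84.8.
G = 288.1·(84.8 − 60)^(-0.07551) = 288.1·24.8^(-0.07551) = 288.1·0.78470 = 226.073.
Rounded: 226.

226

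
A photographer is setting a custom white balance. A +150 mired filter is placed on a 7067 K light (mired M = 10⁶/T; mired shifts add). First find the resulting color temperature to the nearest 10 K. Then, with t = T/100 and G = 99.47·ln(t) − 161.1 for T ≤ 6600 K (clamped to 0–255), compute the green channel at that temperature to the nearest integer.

M_in = 10⁶/7067 = 141.50; M_out = 141.50 + (+150) = 291.50.
T_out = 10⁶/291.50 = 3430.5 K → 3430 K; t = 34.3.
G = 99.47·ln 34.3 − 161.1 = 99.47·3.5351 − 161.1 = 190.541.
Rounded: 191.

191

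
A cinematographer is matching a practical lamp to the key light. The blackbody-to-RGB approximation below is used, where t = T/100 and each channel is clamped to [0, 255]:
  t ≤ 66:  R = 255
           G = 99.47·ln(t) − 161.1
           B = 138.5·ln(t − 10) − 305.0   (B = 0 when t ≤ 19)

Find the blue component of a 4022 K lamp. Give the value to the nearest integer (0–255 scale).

167

t = 4022/100 = 40.22; the t ≤ 66 branch applies.
B = 138.5·ln(40.22 − 10) − 305.0 = 138.5·ln 30.22 − 305.0 = 138.5·3.4085 − 305.0 = 167.078.
Rounded: 167.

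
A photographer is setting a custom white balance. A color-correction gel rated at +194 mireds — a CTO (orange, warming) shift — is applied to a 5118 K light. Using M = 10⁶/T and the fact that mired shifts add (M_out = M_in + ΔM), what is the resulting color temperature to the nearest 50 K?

M_in = 10⁶/5118 = 195.39 mireds.
M_out = 195.39 + (+194) = 389.39 mireds.
T_out = 10⁶/389.39 = 2568.1 K → 2550 K.

2550 K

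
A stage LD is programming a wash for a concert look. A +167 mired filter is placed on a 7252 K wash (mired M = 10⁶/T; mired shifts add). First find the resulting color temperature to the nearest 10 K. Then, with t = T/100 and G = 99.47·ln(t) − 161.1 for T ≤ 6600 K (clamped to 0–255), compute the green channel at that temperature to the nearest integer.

M_in = 10⁶/7252 = 137.89; M_out = 137.89 + (+167) = 304.89.
T_out = 10⁶/304.89 = 3279.8 K → 3280 K; t = 32.8.
G = 99.47·ln 32.8 − 161.1 = 99.47·3.4904 − 161.1 = 186.093.
Rounded: 186.

186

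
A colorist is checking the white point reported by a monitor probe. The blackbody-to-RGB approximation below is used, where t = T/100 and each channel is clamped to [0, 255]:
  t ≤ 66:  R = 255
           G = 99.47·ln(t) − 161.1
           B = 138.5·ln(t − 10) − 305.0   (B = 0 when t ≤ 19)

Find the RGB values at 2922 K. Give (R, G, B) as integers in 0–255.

t = 2922/100 = 29.22; the t ≤ 66 branch applies.
R = 255 by definition for t ≤ 66.
G = 99.47·ln 29.22 − 161.1 = 99.47·3.3749 − 161.1 = 174.597.
B = 138.5·ln(29.22 − 10) − 305.0 = 138.5·ln 19.22 − 305.0 = 138.5·2.9560 − 305.0 = 104.399.
Rounded: (255, 175, 104).

(255, 175, 104)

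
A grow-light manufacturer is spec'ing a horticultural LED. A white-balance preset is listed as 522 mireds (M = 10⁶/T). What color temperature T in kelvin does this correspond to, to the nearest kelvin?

1916 K

T = 10⁶ / 522 = 1915.71 K → 1916 K.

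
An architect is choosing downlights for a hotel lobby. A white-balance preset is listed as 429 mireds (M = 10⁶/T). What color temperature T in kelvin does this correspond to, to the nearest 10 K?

T = 10⁶ / 429 = 2331.00 K → 2330 K.

2330 K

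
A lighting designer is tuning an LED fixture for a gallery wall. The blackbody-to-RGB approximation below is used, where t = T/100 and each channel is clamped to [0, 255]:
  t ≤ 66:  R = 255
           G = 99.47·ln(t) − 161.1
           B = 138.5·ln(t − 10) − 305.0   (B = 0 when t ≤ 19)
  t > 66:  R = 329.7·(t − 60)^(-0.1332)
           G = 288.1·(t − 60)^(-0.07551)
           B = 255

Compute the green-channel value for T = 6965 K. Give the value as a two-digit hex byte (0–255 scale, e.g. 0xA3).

t = 6965/100 = 69.65; the t > 66 branch applies.
G = 288.1·(69.65 − 60)^(-0.07551) = 288.1·9.65^(-0.07551) = 288.1·0.84267 = 242.774.
Rounded: 243; in hex, 0xF3.

0xF3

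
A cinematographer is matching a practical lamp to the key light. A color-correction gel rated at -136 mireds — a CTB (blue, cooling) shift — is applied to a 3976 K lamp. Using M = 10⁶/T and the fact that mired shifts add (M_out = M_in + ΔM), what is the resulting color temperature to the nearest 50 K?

M_in = 10⁶/3976 = 251.51 mireds.
M_out = 251.51 + (-136) = 115.51 mireds.
T_out = 10⁶/115.51 = 8657.3 K → 8650 K.

8650 K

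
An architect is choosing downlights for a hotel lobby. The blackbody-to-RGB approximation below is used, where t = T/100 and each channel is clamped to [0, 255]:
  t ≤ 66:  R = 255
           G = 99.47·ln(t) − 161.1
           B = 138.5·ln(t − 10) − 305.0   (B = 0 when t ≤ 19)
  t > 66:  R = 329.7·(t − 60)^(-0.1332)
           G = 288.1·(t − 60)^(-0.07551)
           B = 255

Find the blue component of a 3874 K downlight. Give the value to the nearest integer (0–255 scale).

t = 3874/100 = 38.74; the t ≤ 66 branch applies.
B = 138.5·ln(38.74 − 10) − 305.0 = 138.5·ln 28.74 − 305.0 = 138.5·3.3583 − 305.0 = 160.123.
Rounded: 160.

160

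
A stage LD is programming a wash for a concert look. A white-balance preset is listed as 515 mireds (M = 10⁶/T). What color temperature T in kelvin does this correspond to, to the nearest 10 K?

1940 K

T = 10⁶ / 515 = 1941.75 K → 1940 K.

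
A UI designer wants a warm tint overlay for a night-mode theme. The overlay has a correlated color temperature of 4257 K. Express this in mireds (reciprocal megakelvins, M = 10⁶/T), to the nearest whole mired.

M = 10⁶ / 4257 = 234.907 → 235 mireds.

235 mireds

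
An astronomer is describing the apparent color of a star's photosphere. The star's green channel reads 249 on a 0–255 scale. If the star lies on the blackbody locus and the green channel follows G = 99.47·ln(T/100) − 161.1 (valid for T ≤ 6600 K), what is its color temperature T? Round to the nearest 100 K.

ln t = (249 + 161.1) / 99.47 = 4.1229.
t = e^4.1229 = 61.735.
T = 100·t = 6174 K → 6200 K to the nearest 100 K.

6200 K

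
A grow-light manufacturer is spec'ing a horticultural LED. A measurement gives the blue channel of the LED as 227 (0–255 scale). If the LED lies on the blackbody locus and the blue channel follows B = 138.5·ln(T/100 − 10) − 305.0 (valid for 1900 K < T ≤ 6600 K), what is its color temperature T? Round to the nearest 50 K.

ln(t − 10) = (227 + 305.0) / 138.5 = 3.8412.
t − 10 = e^3.8412 = 46.579, so t = 56.579.
T = 100·t = 5658 K → 5650 K to the nearest 50 K.

5650 K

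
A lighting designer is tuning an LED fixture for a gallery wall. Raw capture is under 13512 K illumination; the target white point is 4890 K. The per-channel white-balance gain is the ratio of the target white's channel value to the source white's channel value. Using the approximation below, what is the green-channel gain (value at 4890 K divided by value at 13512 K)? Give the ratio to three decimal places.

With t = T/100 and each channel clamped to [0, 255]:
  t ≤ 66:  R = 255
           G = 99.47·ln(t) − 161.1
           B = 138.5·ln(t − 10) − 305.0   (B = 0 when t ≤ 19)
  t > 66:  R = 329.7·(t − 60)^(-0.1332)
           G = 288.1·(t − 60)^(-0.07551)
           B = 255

1.086

At 13512 K (t = 135.12):
  G = 288.1·(135.12 − 60)^(-0.07551) = 288.1·75.12^(-0.07551) = 288.1·0.72171 = 207.924.
At 4890 K (t = 48.9):
  G = 99.47·ln 48.9 − 161.1 = 99.47·3.8898 − 161.1 = 225.816.
Gain = 225.816 / 207.924 = 1.0861 → 1.086.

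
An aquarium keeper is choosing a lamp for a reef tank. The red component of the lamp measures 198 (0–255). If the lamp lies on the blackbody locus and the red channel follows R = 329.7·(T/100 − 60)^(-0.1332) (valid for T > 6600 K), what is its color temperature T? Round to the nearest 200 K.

10600 K

(t − 60)^(-0.1332) = 198/329.7 = 0.60055.
t − 60 = 0.60055^(1/-0.1332) = 0.60055^(-7.508) = 45.980, so t = 105.980.
T = 100·t = 10598 K → 10600 K to the nearest 200 K.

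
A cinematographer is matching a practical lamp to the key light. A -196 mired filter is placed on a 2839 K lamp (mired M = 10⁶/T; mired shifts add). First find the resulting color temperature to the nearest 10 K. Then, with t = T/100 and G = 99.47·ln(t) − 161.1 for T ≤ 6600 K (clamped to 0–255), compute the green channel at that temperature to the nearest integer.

253

M_in = 10⁶/2839 = 352.24; M_out = 352.24 + (-196) = 156.24.
T_out = 10⁶/156.24 = 6400.5 K → 6400 K; t = 64.
G = 99.47·ln 64 − 161.1 = 99.47·4.1589 − 161.1 = 252.584.
Rounded: 253.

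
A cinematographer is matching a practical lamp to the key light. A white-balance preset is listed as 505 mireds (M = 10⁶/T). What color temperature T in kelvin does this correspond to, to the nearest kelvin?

1980 K

T = 10⁶ / 505 = 1980.20 K → 1980 K.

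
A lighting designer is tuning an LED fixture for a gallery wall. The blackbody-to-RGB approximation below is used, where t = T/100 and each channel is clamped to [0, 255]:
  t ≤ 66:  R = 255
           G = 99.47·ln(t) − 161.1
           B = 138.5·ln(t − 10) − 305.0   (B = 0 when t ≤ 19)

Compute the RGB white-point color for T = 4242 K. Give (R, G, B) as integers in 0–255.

t = 4242/100 = 42.42; the t ≤ 66 branch applies.
R = 255 by definition for t ≤ 66.
G = 99.47·ln 42.42 − 161.1 = 99.47·3.7476 − 161.1 = 211.676.
B = 138.5·ln(42.42 − 10) − 305.0 = 138.5·ln 32.42 − 305.0 = 138.5·3.4788 − 305.0 = 176.810.
Rounded: (255, 212, 177).

(255, 212, 177)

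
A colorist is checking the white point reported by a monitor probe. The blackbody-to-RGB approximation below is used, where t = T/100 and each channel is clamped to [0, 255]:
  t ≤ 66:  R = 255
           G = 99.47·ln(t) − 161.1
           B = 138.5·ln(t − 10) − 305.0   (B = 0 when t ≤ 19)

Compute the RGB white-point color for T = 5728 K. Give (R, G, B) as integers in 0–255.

t = 5728/100 = 57.28; the t ≤ 66 branch applies.
R = 255 by definition for t ≤ 66.
G = 99.47·ln 57.28 − 161.1 = 99.47·4.0480 − 161.1 = 241.550.
B = 138.5·ln(57.28 − 10) − 305.0 = 138.5·ln 47.28 − 305.0 = 138.5·3.8561 − 305.0 = 229.068.
Rounded: (255, 242, 229).

(255, 242, 229)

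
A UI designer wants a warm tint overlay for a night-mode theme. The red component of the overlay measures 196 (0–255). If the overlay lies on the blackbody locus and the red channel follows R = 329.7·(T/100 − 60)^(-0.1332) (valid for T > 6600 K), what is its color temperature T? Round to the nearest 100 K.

(t − 60)^(-0.1332) = 196/329.7 = 0.59448.
t − 60 = 0.59448^(1/-0.1332) = 0.59448^(-7.508) = 49.621, so t = 109.621.
T = 100·t = 10962 K → 11000 K to the nearest 100 K.

11000 K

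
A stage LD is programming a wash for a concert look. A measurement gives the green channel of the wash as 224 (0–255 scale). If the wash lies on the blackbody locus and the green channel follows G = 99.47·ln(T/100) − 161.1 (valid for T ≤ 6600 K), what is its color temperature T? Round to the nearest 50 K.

ln t = (224 + 161.1) / 99.47 = 3.8715.
t = e^3.8715 = 48.015.
T = 100·t = 4802 K → 4800 K to the nearest 50 K.

4800 K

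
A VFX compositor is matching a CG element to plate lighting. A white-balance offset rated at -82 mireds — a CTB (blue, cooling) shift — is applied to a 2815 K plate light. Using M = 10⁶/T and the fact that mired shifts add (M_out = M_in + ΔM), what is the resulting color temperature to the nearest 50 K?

3650 K

M_in = 10⁶/2815 = 355.24 mireds.
M_out = 355.24 + (-82) = 273.24 mireds.
T_out = 10⁶/273.24 = 3659.8 K → 3650 K.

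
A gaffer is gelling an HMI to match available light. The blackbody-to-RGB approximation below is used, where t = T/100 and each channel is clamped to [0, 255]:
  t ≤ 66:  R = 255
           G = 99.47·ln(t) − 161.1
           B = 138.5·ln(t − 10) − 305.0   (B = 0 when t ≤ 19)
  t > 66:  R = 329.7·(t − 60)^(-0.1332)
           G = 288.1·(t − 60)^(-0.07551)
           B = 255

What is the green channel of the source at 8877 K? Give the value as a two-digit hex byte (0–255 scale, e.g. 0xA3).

t = 8877/100 = 88.77; the t > 66 branch applies.
G = 288.1·(88.77 − 60)^(-0.07551) = 288.1·28.77^(-0.07551) = 288.1·0.77595 = 223.552.
Rounded: 224; in hex, 0xE0.

0xE0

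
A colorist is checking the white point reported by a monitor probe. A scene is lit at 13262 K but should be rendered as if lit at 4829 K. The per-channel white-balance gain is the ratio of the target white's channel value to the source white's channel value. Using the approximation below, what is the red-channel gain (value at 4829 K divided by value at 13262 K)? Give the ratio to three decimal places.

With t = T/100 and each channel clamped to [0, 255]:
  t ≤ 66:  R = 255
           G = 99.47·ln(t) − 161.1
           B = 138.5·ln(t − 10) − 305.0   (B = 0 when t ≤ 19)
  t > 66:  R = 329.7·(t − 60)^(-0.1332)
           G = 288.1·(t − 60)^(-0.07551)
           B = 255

1.369

At 13262 K (t = 132.62):
  R = 329.7·(132.62 − 60)^(-0.1332) = 329.7·72.62^(-0.1332) = 329.7·0.56508 = 186.306.
At 4829 K (t = 48.29):
  R = 255 by definition for t ≤ 66.
Gain = 255.000 / 186.306 = 1.3687 → 1.369.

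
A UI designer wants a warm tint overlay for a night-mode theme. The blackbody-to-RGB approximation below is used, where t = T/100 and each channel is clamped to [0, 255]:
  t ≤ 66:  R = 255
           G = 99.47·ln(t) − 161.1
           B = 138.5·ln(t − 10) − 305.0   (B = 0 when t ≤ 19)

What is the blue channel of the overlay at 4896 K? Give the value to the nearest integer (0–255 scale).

t = 4896/100 = 48.96; the t ≤ 66 branch applies.
B = 138.5·ln(48.96 − 10) − 305.0 = 138.5·ln 38.96 − 305.0 = 138.5·3.6625 − 305.0 = 202.261.
Rounded: 202.

202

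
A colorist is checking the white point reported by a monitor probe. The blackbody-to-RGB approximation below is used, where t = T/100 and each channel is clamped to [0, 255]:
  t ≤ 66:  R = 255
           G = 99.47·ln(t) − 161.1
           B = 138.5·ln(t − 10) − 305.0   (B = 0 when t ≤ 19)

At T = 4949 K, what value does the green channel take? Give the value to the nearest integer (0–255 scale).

227

t = 4949/100 = 49.49; the t ≤ 66 branch applies.
G = 99.47·ln 49.49 − 161.1 = 99.47·3.9018 − 161.1 = 227.009.
Rounded: 227.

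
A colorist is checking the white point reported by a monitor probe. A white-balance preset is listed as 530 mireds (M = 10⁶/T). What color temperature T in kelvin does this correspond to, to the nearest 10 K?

T = 10⁶ / 530 = 1886.79 K → 1890 K.

1890 K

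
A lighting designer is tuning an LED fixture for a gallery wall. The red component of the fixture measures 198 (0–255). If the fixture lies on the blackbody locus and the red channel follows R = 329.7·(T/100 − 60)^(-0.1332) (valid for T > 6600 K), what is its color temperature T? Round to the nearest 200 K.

(t − 60)^(-0.1332) = 198/329.7 = 0.60055.
t − 60 = 0.60055^(1/-0.1332) = 0.60055^(-7.508) = 45.980, so t = 105.980.
T = 100·t = 10598 K → 10600 K to the nearest 200 K.

10600 K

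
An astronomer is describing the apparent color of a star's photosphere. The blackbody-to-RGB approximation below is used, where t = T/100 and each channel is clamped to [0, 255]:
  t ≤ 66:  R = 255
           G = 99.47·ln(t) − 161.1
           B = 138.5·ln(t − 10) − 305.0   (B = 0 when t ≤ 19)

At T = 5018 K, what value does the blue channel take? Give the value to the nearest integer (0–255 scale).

207

t = 5018/100 = 50.18; the t ≤ 66 branch applies.
B = 138.5·ln(50.18 − 10) − 305.0 = 138.5·ln 40.18 − 305.0 = 138.5·3.6934 − 305.0 = 206.532.
Rounded: 207.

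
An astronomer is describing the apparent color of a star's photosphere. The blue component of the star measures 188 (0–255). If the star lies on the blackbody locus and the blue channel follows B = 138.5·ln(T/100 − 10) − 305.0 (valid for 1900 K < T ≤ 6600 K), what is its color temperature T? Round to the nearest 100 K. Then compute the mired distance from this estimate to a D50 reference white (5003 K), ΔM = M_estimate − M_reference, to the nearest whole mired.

ln(t − 10) = (188 + 305.0) / 138.5 = 3.5596.
t − 10 = e^3.5596 = 35.148, so t = 45.148.
T = 100·t = 4515 K → 4500 K to the nearest 100 K.
M_estimate = 10⁶/4500 = 222.22; M_reference = 10⁶/5003 = 199.88.
ΔM = 222.22 − 199.88 = 22.34 → +22 mireds.

+22 mireds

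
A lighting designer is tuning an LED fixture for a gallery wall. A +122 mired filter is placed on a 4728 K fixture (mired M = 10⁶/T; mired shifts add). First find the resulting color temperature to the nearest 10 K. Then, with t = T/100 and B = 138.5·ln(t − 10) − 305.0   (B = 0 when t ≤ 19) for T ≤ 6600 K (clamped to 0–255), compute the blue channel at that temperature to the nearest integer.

110

M_in = 10⁶/4728 = 211.51; M_out = 211.51 + (+122) = 333.51.
T_out = 10⁶/333.51 = 2998.4 K → 3000 K; t = 30.
B = 138.5·ln(30 − 10) − 305.0 = 138.5·ln 20 − 305.0 = 138.5·2.9957 − 305.0 = 109.909.
Rounded: 110.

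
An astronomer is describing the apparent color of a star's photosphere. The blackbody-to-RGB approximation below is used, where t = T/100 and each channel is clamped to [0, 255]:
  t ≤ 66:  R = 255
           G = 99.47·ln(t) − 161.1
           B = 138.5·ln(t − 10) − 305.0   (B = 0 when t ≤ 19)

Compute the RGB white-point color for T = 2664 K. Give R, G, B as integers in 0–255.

R=255, G=165, B=84

t = 2664/100 = 26.64; the t ≤ 66 branch applies.
R = 255 by definition for t ≤ 66.
G = 99.47·ln 26.64 − 161.1 = 99.47·3.2824 − 161.1 = 165.402.
B = 138.5·ln(26.64 − 10) − 305.0 = 138.5·ln 16.64 − 305.0 = 138.5·2.8118 − 305.0 = 84.436.
Rounded: (255, 165, 84).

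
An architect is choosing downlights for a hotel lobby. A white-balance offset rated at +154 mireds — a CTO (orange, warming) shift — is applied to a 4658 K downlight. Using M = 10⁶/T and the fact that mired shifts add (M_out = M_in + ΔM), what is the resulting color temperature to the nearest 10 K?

2710 K

M_in = 10⁶/4658 = 214.68 mireds.
M_out = 214.68 + (+154) = 368.68 mireds.
T_out = 10⁶/368.68 = 2712.3 K → 2710 K.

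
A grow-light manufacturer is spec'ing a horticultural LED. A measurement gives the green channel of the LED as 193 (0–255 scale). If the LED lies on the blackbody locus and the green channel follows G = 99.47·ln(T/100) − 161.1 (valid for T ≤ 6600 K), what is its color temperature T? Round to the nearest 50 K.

ln t = (193 + 161.1) / 99.47 = 3.5599.
t = e^3.5599 = 35.159.
T = 100·t = 3516 K → 3500 K to the nearest 50 K.

3500 K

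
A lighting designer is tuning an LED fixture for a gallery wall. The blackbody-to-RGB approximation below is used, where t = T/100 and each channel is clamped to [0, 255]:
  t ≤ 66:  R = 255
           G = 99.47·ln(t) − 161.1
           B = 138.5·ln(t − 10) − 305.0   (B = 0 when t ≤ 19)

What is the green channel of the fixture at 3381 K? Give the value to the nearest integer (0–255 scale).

t = 3381/100 = 33.81; the t ≤ 66 branch applies.
G = 99.47·ln 33.81 − 161.1 = 99.47·3.5208 − 161.1 = 189.110.
Rounded: 189.

189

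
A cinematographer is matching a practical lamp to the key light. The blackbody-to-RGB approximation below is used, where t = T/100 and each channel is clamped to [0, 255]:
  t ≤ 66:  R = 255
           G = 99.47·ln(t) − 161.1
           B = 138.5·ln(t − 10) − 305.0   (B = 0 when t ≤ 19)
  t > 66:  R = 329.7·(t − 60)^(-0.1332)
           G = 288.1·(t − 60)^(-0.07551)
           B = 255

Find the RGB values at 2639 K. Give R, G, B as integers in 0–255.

t = 2639/100 = 26.39; the t ≤ 66 branch applies.
R = 255 by definition for t ≤ 66.
G = 99.47·ln 26.39 − 161.1 = 99.47·3.2730 − 161.1 = 164.464.
B = 138.5·ln(26.39 − 10) − 305.0 = 138.5·ln 16.39 − 305.0 = 138.5·2.7967 − 305.0 = 82.339.
Rounded: (255, 164, 82).

R=255, G=164, B=82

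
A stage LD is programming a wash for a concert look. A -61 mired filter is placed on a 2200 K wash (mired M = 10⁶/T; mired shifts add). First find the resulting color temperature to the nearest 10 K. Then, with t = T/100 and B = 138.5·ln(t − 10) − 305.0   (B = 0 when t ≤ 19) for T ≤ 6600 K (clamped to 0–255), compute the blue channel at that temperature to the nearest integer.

74

M_in = 10⁶/2200 = 454.55; M_out = 454.55 + (-61) = 393.55.
T_out = 10⁶/393.55 = 2541.0 K → 2540 K; t = 25.4.
B = 138.5·ln(25.4 − 10) − 305.0 = 138.5·ln 15.4 − 305.0 = 138.5·2.7344 − 305.0 = 73.710.
Rounded: 74.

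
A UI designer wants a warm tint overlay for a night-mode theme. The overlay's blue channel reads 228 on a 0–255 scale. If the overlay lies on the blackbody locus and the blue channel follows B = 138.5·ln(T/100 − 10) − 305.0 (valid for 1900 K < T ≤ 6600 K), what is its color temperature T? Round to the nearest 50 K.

5700 K

ln(t − 10) = (228 + 305.0) / 138.5 = 3.8484.
t − 10 = e^3.8484 = 46.917, so t = 56.917.
T = 100·t = 5692 K → 5700 K to the nearest 50 K.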